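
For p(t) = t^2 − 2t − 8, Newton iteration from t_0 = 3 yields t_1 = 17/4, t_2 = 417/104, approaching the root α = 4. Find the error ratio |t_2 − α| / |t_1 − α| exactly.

1/26

t_1 − α = 17/4 − 4 = 1/4, so |t_1 − α| = 1/4.
t_2 − α = 417/104 − 4 = 1/104, so |t_2 − α| = 1/104.
Ratio = (1/104) / (1/4) = 1/26.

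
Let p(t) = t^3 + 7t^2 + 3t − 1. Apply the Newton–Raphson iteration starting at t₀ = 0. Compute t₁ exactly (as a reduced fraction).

p'(t) = 3t^2 + 14t + 3.
p(0) = −1, p'(0) = 3, so t₁ = 0 − (−1)/3 = 1/3.

1/3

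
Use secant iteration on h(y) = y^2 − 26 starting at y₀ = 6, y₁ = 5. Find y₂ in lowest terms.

56/11

h(6) = 10, h(5) = −1. y₂ = 5 − (−1)·(5 − 6)/((−1) − 10) = 56/11.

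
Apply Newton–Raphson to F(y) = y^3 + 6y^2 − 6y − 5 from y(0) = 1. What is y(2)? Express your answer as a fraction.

3433/2565

F'(y) = 3y^2 + 12y − 6.
F(1) = −4, F'(1) = 9, so y(1) = 1 − (−4)/9 = 13/9.
F(13/9) = 1360/729, F'(13/9) = 475/27, so y(2) = (13/9) − (1360/729)/(475/27) = 3433/2565.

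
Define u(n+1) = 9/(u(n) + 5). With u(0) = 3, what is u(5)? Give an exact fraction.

u(1) = 9/(3 + 5) = 9/8.
u(2) = 9/(9/8 + 5) = 72/49.
u(3) = 9/(72/49 + 5) = 441/317.
u(4) = 9/(441/317 + 5) = 2853/2026.
u(5) = 9/(2853/2026 + 5) = 18234/12983.

18234/12983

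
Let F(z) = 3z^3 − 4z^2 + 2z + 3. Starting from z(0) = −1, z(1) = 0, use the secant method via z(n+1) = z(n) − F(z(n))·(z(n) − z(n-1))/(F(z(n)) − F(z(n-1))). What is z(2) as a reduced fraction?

F(−1) = −6, F(0) = 3. z(2) = 0 − 3·(0 − (−1))/(3 − (−6)) = −1/3.

−1/3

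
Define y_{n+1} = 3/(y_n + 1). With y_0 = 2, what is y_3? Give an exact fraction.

y_1 = 3/(2 + 1) = 1.
y_2 = 3/(1 + 1) = 3/2.
y_3 = 3/(3/2 + 1) = 6/5.

6/5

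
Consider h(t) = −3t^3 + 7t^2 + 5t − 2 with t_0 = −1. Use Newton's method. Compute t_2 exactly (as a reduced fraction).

h'(t) = −9t^2 + 14t + 5.
h(−1) = 3, h'(−1) = −18, so t_1 = (−1) − 3/(−18) = −5/6.
h(−5/6) = 31/72, h'(−5/6) = −155/12, so t_2 = (−5/6) − (31/72)/(−155/12) = −4/5.

−4/5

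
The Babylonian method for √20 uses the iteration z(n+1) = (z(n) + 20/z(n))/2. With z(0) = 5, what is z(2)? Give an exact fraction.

161/36

z(1) = (5 + 20/5)/2 = 9/2.
z(2) = (9/2 + 20/(9/2))/2 = 161/36.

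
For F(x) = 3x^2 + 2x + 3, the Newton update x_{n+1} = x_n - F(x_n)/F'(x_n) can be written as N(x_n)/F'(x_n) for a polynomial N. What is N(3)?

F'(x) = 6x + 2.
N(x) = x·F'(x) - F(x) = x·(6x + 2) - (3x^2 + 2x + 3) = 3x^2 - 3.
N(3) = 24.

24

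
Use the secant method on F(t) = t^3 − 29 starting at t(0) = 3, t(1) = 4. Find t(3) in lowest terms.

157673/51397

F(3) = −2, F(4) = 35. t(2) = 4 − 35·(4 − 3)/(35 − (−2)) = 113/37.
F(4) = 35, F(113/37) = −26040/50653. t(3) = (113/37) − (−26040/50653)·((113/37) − 4)/((−26040/50653) − 35) = 157673/51397.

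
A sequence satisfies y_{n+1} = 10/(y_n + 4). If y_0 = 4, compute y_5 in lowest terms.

1765/1016

y_1 = 10/(4 + 4) = 5/4.
y_2 = 10/(5/4 + 4) = 40/21.
y_3 = 10/(40/21 + 4) = 105/62.
y_4 = 10/(105/62 + 4) = 620/353.
y_5 = 10/(620/353 + 4) = 1765/1016.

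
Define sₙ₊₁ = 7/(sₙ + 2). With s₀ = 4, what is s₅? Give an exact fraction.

s₁ = 7/(4 + 2) = 7/6.
s₂ = 7/(7/6 + 2) = 42/19.
s₃ = 7/(42/19 + 2) = 133/80.
s₄ = 7/(133/80 + 2) = 560/293.
s₅ = 7/(560/293 + 2) = 2051/1146.

2051/1146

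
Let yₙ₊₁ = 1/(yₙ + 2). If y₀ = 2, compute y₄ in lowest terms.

22/53

y₁ = 1/(2 + 2) = 1/4.
y₂ = 1/(1/4 + 2) = 4/9.
y₃ = 1/(4/9 + 2) = 9/22.
y₄ = 1/(9/22 + 2) = 22/53.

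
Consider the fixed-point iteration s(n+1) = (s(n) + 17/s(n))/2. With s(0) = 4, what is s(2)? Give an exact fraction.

s(1) = (4 + 17/4)/2 = 33/8.
s(2) = (33/8 + 17/(33/8))/2 = 2177/528.

2177/528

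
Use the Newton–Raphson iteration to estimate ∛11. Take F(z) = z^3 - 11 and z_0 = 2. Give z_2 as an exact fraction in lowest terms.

1081/486

F'(z) = 3z^2.
F(2) = -3, F'(2) = 12, so z_1 = 2 - (-3)/12 = 9/4.
F(9/4) = 25/64, F'(9/4) = 243/16, so z_2 = (9/4) - (25/64)/(243/16) = 1081/486.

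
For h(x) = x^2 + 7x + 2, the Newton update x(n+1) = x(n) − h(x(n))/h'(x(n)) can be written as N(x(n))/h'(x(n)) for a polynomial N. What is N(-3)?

h'(x) = 2x + 7.
N(x) = x·h'(x) − h(x) = x·(2x + 7) − (x^2 + 7x + 2) = x^2 − 2.
N(-3) = 7.

7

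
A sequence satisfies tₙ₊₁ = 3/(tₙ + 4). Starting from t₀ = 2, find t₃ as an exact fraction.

9/14

t₁ = 3/(2 + 4) = 1/2.
t₂ = 3/(1/2 + 4) = 2/3.
t₃ = 3/(2/3 + 4) = 9/14.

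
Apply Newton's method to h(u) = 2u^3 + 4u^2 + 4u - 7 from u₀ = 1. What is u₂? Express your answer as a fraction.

653/801

h'(u) = 6u^2 + 8u + 4.
h(1) = 3, h'(1) = 18, so u₁ = 1 - 3/18 = 5/6.
h(5/6) = 29/108, h'(5/6) = 89/6, so u₂ = (5/6) - (29/108)/(89/6) = 653/801.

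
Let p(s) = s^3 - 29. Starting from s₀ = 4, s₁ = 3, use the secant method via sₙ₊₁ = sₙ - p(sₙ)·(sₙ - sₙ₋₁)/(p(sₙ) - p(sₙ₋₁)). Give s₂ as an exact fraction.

p(4) = 35, p(3) = -2. s₂ = 3 - (-2)·(3 - 4)/((-2) - 35) = 113/37.

113/37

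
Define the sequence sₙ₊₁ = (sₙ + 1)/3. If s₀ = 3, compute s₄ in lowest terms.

s₁ = (3 + 1)/3 = 4/3.
s₂ = ((4/3) + 1)/3 = 7/9.
s₃ = ((7/9) + 1)/3 = 16/27.
s₄ = ((16/27) + 1)/3 = 43/81.

43/81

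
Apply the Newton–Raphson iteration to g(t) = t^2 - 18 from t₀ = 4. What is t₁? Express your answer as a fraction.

17/4

g'(t) = 2t.
g(4) = -2, g'(4) = 8, so t₁ = 4 - (-2)/8 = 17/4.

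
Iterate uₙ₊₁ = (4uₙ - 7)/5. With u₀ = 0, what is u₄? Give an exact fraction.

-2583/625

u₁ = (4·0 - 7)/5 = -7/5.
u₂ = (4·(-7/5) - 7)/5 = -63/25.
u₃ = (4·(-63/25) - 7)/5 = -427/125.
u₄ = (4·(-427/125) - 7)/5 = -2583/625.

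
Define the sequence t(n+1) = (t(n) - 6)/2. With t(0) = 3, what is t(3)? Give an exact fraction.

-39/8

t(1) = (3 - 6)/2 = -3/2.
t(2) = ((-3/2) - 6)/2 = -15/4.
t(3) = ((-15/4) - 6)/2 = -39/8.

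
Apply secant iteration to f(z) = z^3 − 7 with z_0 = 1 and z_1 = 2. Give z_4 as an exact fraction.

99535299/52030837

f(1) = −6, f(2) = 1. z_2 = 2 − 1·(2 − 1)/(1 − (−6)) = 13/7.
f(2) = 1, f(13/7) = −204/343. z_3 = (13/7) − (−204/343)·((13/7) − 2)/((−204/343) − 1) = 1045/547.
f(13/7) = −204/343, f(1045/547) = −4505136/163667323. z_4 = (1045/547) − (−4505136/163667323)·((1045/547) − (13/7))/((−4505136/163667323) − (−204/343)) = 99535299/52030837.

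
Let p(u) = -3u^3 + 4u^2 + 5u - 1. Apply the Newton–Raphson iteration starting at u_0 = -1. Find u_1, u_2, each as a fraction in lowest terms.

p'(u) = -9u^2 + 8u + 5.
p(-1) = 1, p'(-1) = -12, so u_1 = (-1) - 1/(-12) = -11/12.
p(-11/12) = 17/192, p'(-11/12) = -475/48, so u_2 = (-11/12) - (17/192)/(-475/48) = -2587/2850.

u_1 = -11/12, u_2 = -2587/2850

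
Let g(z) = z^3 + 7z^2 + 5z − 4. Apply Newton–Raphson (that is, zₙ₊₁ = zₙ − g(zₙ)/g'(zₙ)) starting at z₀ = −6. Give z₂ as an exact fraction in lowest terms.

−1505956/248211

g'(z) = 3z^2 + 14z + 5.
g(−6) = 2, g'(−6) = 29, so z₁ = (−6) − 2/29 = −176/29.
g(−176/29) = −1284/24389, g'(−176/29) = 25677/841, so z₂ = (−176/29) − (−1284/24389)/(25677/841) = −1505956/248211.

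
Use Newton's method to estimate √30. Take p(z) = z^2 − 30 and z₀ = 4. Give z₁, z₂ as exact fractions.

p'(z) = 2z.
p(4) = −14, p'(4) = 8, so z₁ = 4 − (−14)/8 = 23/4.
p(23/4) = 49/16, p'(23/4) = 23/2, so z₂ = (23/4) − (49/16)/(23/2) = 1009/184.

z₁ = 23/4, z₂ = 1009/184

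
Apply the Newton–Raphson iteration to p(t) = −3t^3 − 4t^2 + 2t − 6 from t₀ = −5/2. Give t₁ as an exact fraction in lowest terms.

−299/137

p'(t) = −9t^2 − 8t + 2.
p(−5/2) = 87/8, p'(−5/2) = −137/4, so t₁ = (−5/2) − (87/8)/(−137/4) = −299/137.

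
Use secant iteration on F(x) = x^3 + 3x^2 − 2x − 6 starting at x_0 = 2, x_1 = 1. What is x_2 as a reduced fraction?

F(2) = 10, F(1) = −4. x_2 = 1 − (−4)·(1 − 2)/((−4) − 10) = 9/7.

9/7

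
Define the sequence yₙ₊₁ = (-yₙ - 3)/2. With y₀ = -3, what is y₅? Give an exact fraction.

y₁ = (-(-3) - 3)/2 = 0.
y₂ = (-0 - 3)/2 = -3/2.
y₃ = (-(-3/2) - 3)/2 = -3/4.
y₄ = (-(-3/4) - 3)/2 = -9/8.
y₅ = (-(-9/8) - 3)/2 = -15/16.

-15/16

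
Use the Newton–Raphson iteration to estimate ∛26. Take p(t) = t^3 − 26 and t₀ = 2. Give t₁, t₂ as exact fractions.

p'(t) = 3t^2.
p(2) = −18, p'(2) = 12, so t₁ = 2 − (−18)/12 = 7/2.
p(7/2) = 135/8, p'(7/2) = 147/4, so t₂ = (7/2) − (135/8)/(147/4) = 149/49.

t₁ = 7/2, t₂ = 149/49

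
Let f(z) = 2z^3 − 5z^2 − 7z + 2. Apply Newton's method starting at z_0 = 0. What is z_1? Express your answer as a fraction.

2/7

f'(z) = 6z^2 − 10z − 7.
f(0) = 2, f'(0) = −7, so z_1 = 0 − 2/(−7) = 2/7.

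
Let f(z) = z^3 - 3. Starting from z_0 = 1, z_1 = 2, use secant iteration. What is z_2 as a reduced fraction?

9/7

f(1) = -2, f(2) = 5. z_2 = 2 - 5·(2 - 1)/(5 - (-2)) = 9/7.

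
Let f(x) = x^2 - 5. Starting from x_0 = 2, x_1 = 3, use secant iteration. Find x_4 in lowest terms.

161/72

f(2) = -1, f(3) = 4. x_2 = 3 - 4·(3 - 2)/(4 - (-1)) = 11/5.
f(3) = 4, f(11/5) = -4/25. x_3 = (11/5) - (-4/25)·((11/5) - 3)/((-4/25) - 4) = 29/13.
f(11/5) = -4/25, f(29/13) = -4/169. x_4 = (29/13) - (-4/169)·((29/13) - (11/5))/((-4/169) - (-4/25)) = 161/72.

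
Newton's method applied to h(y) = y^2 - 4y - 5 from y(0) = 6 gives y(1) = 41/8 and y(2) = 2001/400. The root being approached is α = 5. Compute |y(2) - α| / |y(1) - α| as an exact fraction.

y(1) - α = 41/8 - 5 = 1/8, so |y(1) - α| = 1/8.
y(2) - α = 2001/400 - 5 = 1/400, so |y(2) - α| = 1/400.
Ratio = (1/400) / (1/8) = 1/50.

1/50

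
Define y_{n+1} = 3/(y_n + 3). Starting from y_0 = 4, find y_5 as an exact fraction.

y_1 = 3/(4 + 3) = 3/7.
y_2 = 3/(3/7 + 3) = 7/8.
y_3 = 3/(7/8 + 3) = 24/31.
y_4 = 3/(24/31 + 3) = 31/39.
y_5 = 3/(31/39 + 3) = 117/148.

117/148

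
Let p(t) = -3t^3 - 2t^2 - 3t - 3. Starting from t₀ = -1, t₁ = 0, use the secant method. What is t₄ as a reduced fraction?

-23904/28115

p(-1) = 1, p(0) = -3. t₂ = 0 - (-3)·(0 - (-1))/((-3) - 1) = -3/4.
p(0) = -3, p(-3/4) = -39/64. t₃ = (-3/4) - (-39/64)·((-3/4) - 0)/((-39/64) - (-3)) = -16/17.
p(-3/4) = -39/64, p(-16/17) = 2717/4913. t₄ = (-16/17) - (2717/4913)·((-16/17) - (-3/4))/((2717/4913) - (-39/64)) = -23904/28115.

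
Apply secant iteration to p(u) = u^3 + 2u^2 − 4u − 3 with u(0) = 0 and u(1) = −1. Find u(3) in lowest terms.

p(0) = −3, p(−1) = 2. u(2) = (−1) − 2·((−1) − 0)/(2 − (−3)) = −3/5.
p(−1) = 2, p(−3/5) = −12/125. u(3) = (−3/5) − (−12/125)·((−3/5) − (−1))/((−12/125) − 2) = −81/131.

−81/131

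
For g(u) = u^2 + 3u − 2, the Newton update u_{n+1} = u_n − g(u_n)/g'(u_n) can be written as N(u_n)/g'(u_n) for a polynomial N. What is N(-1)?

g'(u) = 2u + 3.
N(u) = u·g'(u) − g(u) = u·(2u + 3) − (u^2 + 3u − 2) = u^2 + 2.
N(-1) = 3.

3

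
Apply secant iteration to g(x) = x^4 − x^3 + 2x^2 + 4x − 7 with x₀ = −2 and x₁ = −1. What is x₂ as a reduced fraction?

−31/24

g(−2) = 17, g(−1) = −7. x₂ = (−1) − (−7)·((−1) − (−2))/((−7) − 17) = −31/24.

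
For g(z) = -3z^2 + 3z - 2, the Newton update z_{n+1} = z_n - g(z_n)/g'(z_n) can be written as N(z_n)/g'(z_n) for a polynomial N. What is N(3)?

g'(z) = -6z + 3.
N(z) = z·g'(z) - g(z) = z·(-6z + 3) - (-3z^2 + 3z - 2) = -3z^2 + 2.
N(3) = -25.

-25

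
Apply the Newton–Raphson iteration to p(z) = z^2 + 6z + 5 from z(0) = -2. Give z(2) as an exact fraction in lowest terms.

p'(z) = 2z + 6.
p(-2) = -3, p'(-2) = 2, so z(1) = (-2) - (-3)/2 = -1/2.
p(-1/2) = 9/4, p'(-1/2) = 5, so z(2) = (-1/2) - (9/4)/5 = -19/20.

-19/20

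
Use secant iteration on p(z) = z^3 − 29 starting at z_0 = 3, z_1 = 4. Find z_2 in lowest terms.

113/37

p(3) = −2, p(4) = 35. z_2 = 4 − 35·(4 − 3)/(35 − (−2)) = 113/37.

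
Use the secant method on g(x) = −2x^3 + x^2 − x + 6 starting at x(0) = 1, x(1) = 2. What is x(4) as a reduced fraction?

g(1) = 4, g(2) = −8. x(2) = 2 − (−8)·(2 − 1)/((−8) − 4) = 4/3.
g(2) = −8, g(4/3) = 46/27. x(3) = (4/3) − (46/27)·((4/3) − 2)/((46/27) − (−8)) = 190/131.
g(4/3) = 46/27, g(190/131) = 1239056/2248091. x(4) = (190/131) − (1239056/2248091)·((190/131) − (4/3))/((1239056/2248091) − (46/27)) = 2290894/1520819.

2290894/1520819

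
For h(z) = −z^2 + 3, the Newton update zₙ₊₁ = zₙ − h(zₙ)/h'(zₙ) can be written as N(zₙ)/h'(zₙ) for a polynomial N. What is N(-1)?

−4

h'(z) = −2z.
N(z) = z·h'(z) − h(z) = z·(−2z) − (−z^2 + 3) = −z^2 − 3.
N(-1) = −4.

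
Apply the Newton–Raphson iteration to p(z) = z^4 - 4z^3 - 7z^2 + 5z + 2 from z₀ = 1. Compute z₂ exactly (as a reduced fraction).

821486/1038479

p'(z) = 4z^3 - 12z^2 - 14z + 5.
p(1) = -3, p'(1) = -17, so z₁ = 1 - (-3)/(-17) = 14/17.
p(14/17) = -33732/83521, p'(14/17) = -61087/4913, so z₂ = (14/17) - (-33732/83521)/(-61087/4913) = 821486/1038479.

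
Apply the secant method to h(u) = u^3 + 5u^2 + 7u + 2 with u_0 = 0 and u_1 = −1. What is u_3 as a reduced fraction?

2/7

h(0) = 2, h(−1) = −1. u_2 = (−1) − (−1)·((−1) − 0)/((−1) − 2) = −2/3.
h(−1) = −1, h(−2/3) = −20/27. u_3 = (−2/3) − (−20/27)·((−2/3) − (−1))/((−20/27) − (−1)) = 2/7.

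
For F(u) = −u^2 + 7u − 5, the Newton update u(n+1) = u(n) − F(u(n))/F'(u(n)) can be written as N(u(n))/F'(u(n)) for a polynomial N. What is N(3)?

−4

F'(u) = −2u + 7.
N(u) = u·F'(u) − F(u) = u·(−2u + 7) − (−u^2 + 7u − 5) = −u^2 + 5.
N(3) = −4.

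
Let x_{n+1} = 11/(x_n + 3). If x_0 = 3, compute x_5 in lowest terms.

x_1 = 11/(3 + 3) = 11/6.
x_2 = 11/(11/6 + 3) = 66/29.
x_3 = 11/(66/29 + 3) = 319/153.
x_4 = 11/(319/153 + 3) = 1683/778.
x_5 = 11/(1683/778 + 3) = 8558/4017.

8558/4017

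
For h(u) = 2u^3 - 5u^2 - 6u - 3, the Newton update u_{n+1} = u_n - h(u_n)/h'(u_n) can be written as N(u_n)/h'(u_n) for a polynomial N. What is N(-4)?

h'(u) = 6u^2 - 10u - 6.
N(u) = u·h'(u) - h(u) = u·(6u^2 - 10u - 6) - (2u^3 - 5u^2 - 6u - 3) = 4u^3 - 5u^2 + 3.
N(-4) = -333.

-333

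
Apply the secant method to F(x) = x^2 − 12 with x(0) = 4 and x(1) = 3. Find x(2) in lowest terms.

F(4) = 4, F(3) = −3. x(2) = 3 − (−3)·(3 − 4)/((−3) − 4) = 24/7.

24/7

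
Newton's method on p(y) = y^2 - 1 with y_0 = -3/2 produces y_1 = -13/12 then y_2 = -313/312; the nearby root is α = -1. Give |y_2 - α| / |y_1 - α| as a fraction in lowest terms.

y_1 - α = -13/12 - (-1) = -13/12 + 1 = -1/12, so |y_1 - α| = 1/12.
y_2 - α = -313/312 - (-1) = -313/312 + 1 = -1/312, so |y_2 - α| = 1/312.
Ratio = (1/312) / (1/12) = 1/26.

1/26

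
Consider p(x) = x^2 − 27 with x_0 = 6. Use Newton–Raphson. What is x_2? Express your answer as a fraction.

291/56

p'(x) = 2x.
p(6) = 9, p'(6) = 12, so x_1 = 6 − 9/12 = 21/4.
p(21/4) = 9/16, p'(21/4) = 21/2, so x_2 = (21/4) − (9/16)/(21/2) = 291/56.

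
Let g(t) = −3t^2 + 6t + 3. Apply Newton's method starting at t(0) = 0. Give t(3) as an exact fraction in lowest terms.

−169/408

g'(t) = −6t + 6.
g(0) = 3, g'(0) = 6, so t(1) = 0 − 3/6 = −1/2.
g(−1/2) = −3/4, g'(−1/2) = 9, so t(2) = (−1/2) − (−3/4)/9 = −5/12.
g(−5/12) = −1/48, g'(−5/12) = 17/2, so t(3) = (−5/12) − (−1/48)/(17/2) = −169/408.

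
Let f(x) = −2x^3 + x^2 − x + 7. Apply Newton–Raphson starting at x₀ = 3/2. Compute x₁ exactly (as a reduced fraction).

f'(x) = −6x^2 + 2x − 1.
f(3/2) = 1, f'(3/2) = −23/2, so x₁ = (3/2) − 1/(−23/2) = 73/46.

73/46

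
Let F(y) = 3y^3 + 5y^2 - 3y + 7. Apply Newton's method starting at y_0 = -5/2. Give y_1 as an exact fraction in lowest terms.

F'(y) = 9y^2 + 10y - 3.
F(-5/2) = -9/8, F'(-5/2) = 113/4, so y_1 = (-5/2) - (-9/8)/(113/4) = -278/113.

-278/113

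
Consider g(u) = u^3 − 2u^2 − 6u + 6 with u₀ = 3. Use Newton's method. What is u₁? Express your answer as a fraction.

10/3

g'(u) = 3u^2 − 4u − 6.
g(3) = −3, g'(3) = 9, so u₁ = 3 − (−3)/9 = 10/3.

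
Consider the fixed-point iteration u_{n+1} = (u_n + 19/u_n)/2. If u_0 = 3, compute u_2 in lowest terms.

u_1 = (3 + 19/3)/2 = 14/3.
u_2 = (14/3 + 19/(14/3))/2 = 367/84.

367/84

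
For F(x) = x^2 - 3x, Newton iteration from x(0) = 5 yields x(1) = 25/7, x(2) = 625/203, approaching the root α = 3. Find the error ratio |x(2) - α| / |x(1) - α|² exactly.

7/29

x(1) - α = 25/7 - 3 = 4/7, so |x(1) - α| = 4/7.
x(2) - α = 625/203 - 3 = 16/203, so |x(2) - α| = 16/203.
|x(1) - α|² = 16/49.
Ratio = (16/203) / (16/49) = 7/29.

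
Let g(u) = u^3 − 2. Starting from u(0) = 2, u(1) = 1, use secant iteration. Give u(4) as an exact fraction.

g(2) = 6, g(1) = −1. u(2) = 1 − (−1)·(1 − 2)/((−1) − 6) = 8/7.
g(1) = −1, g(8/7) = −174/343. u(3) = (8/7) − (−174/343)·((8/7) − 1)/((−174/343) − (−1)) = 218/169.
g(8/7) = −174/343, g(218/169) = 706614/4826809. u(4) = (218/169) − (706614/4826809)·((218/169) − (8/7))/((706614/4826809) − (−174/343)) = 1303035/1036622.

1303035/1036622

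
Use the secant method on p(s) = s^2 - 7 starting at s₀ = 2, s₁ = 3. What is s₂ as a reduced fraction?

13/5

p(2) = -3, p(3) = 2. s₂ = 3 - 2·(3 - 2)/(2 - (-3)) = 13/5.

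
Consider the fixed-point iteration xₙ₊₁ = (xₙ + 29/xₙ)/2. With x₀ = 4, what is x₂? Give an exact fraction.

x₁ = (4 + 29/4)/2 = 45/8.
x₂ = (45/8 + 29/(45/8))/2 = 3881/720.

3881/720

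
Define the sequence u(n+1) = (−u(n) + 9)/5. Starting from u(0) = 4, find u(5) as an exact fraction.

u(1) = (−4 + 9)/5 = 1.
u(2) = (−1 + 9)/5 = 8/5.
u(3) = (−(8/5) + 9)/5 = 37/25.
u(4) = (−(37/25) + 9)/5 = 188/125.
u(5) = (−(188/125) + 9)/5 = 937/625.

937/625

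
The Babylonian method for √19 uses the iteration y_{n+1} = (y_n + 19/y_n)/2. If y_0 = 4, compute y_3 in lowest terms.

y_1 = (4 + 19/4)/2 = 35/8.
y_2 = (35/8 + 19/(35/8))/2 = 2441/560.
y_3 = (2441/560 + 19/(2441/560))/2 = 11916881/2733920.

11916881/2733920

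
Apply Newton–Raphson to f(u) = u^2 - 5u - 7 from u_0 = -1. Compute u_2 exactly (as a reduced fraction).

-407/357

f'(u) = 2u - 5.
f(-1) = -1, f'(-1) = -7, so u_1 = (-1) - (-1)/(-7) = -8/7.
f(-8/7) = 1/49, f'(-8/7) = -51/7, so u_2 = (-8/7) - (1/49)/(-51/7) = -407/357.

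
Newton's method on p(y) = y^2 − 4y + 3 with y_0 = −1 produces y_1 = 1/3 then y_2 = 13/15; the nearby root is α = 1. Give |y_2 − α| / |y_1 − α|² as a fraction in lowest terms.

y_1 − α = 1/3 − 1 = −2/3, so |y_1 − α| = 2/3.
y_2 − α = 13/15 − 1 = −2/15, so |y_2 − α| = 2/15.
|y_1 − α|² = 4/9.
Ratio = (2/15) / (4/9) = 3/10.

3/10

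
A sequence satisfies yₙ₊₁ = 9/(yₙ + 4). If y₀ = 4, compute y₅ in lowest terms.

11817/7376

y₁ = 9/(4 + 4) = 9/8.
y₂ = 9/(9/8 + 4) = 72/41.
y₃ = 9/(72/41 + 4) = 369/236.
y₄ = 9/(369/236 + 4) = 2124/1313.
y₅ = 9/(2124/1313 + 4) = 11817/7376.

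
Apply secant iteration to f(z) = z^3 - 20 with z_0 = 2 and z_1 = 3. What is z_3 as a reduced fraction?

23270/8599

f(2) = -12, f(3) = 7. z_2 = 3 - 7·(3 - 2)/(7 - (-12)) = 50/19.
f(3) = 7, f(50/19) = -12180/6859. z_3 = (50/19) - (-12180/6859)·((50/19) - 3)/((-12180/6859) - 7) = 23270/8599.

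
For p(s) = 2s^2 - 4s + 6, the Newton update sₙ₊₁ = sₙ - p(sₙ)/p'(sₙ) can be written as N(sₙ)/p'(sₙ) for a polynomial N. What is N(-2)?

p'(s) = 4s - 4.
N(s) = s·p'(s) - p(s) = s·(4s - 4) - (2s^2 - 4s + 6) = 2s^2 - 6.
N(-2) = 2.

2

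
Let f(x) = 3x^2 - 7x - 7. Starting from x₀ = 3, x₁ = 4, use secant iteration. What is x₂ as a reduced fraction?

43/14

f(3) = -1, f(4) = 13. x₂ = 4 - 13·(4 - 3)/(13 - (-1)) = 43/14.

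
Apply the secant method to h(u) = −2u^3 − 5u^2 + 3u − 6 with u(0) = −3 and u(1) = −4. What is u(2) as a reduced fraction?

h(−3) = −6, h(−4) = 30. u(2) = (−4) − 30·((−4) − (−3))/(30 − (−6)) = −19/6.

−19/6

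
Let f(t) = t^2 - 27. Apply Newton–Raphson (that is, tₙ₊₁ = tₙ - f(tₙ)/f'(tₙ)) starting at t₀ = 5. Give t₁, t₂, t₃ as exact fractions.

t₁ = 26/5, t₂ = 1351/260, t₃ = 3650401/702520

f'(t) = 2t.
f(5) = -2, f'(5) = 10, so t₁ = 5 - (-2)/10 = 26/5.
f(26/5) = 1/25, f'(26/5) = 52/5, so t₂ = (26/5) - (1/25)/(52/5) = 1351/260.
f(1351/260) = 1/67600, f'(1351/260) = 1351/130, so t₃ = (1351/260) - (1/67600)/(1351/130) = 3650401/702520.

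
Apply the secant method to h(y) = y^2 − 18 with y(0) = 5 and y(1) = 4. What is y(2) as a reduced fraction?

38/9

h(5) = 7, h(4) = −2. y(2) = 4 − (−2)·(4 − 5)/((−2) − 7) = 38/9.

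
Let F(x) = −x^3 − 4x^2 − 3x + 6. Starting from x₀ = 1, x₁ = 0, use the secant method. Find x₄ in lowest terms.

193728/230129

F(1) = −2, F(0) = 6. x₂ = 0 − 6·(0 − 1)/(6 − (−2)) = 3/4.
F(0) = 6, F(3/4) = 69/64. x₃ = (3/4) − (69/64)·((3/4) − 0)/((69/64) − 6) = 32/35.
F(3/4) = 69/64, F(32/35) = −36478/42875. x₄ = (32/35) − (−36478/42875)·((32/35) − (3/4))/((−36478/42875) − (69/64)) = 193728/230129.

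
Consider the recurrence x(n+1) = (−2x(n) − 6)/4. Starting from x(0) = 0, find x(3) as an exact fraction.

−9/8

x(1) = (−2·0 − 6)/4 = −3/2.
x(2) = (−2·(−3/2) − 6)/4 = −3/4.
x(3) = (−2·(−3/4) − 6)/4 = −9/8.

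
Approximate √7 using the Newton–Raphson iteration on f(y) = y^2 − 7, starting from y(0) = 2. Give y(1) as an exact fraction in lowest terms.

f'(y) = 2y.
f(2) = −3, f'(2) = 4, so y(1) = 2 − (−3)/4 = 11/4.

11/4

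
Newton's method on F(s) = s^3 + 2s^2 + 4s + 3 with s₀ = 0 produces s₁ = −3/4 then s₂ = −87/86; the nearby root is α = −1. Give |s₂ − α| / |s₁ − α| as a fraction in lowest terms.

s₁ − α = −3/4 − (−1) = −3/4 + 1 = 1/4, so |s₁ − α| = 1/4.
s₂ − α = −87/86 − (−1) = −87/86 + 1 = −1/86, so |s₂ − α| = 1/86.
Ratio = (1/86) / (1/4) = 2/43.

2/43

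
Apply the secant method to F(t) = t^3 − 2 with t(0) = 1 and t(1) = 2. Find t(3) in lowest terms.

F(1) = −1, F(2) = 6. t(2) = 2 − 6·(2 − 1)/(6 − (−1)) = 8/7.
F(2) = 6, F(8/7) = −174/343. t(3) = (8/7) − (−174/343)·((8/7) − 2)/((−174/343) − 6) = 75/62.

75/62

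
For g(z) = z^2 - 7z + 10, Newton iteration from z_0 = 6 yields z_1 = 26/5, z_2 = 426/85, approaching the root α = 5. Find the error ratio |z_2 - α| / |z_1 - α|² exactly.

z_1 - α = 26/5 - 5 = 1/5, so |z_1 - α| = 1/5.
z_2 - α = 426/85 - 5 = 1/85, so |z_2 - α| = 1/85.
|z_1 - α|² = 1/25.
Ratio = (1/85) / (1/25) = 5/17.

5/17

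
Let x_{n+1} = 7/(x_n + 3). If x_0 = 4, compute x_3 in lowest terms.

x_1 = 7/(4 + 3) = 1.
x_2 = 7/(1 + 3) = 7/4.
x_3 = 7/(7/4 + 3) = 28/19.

28/19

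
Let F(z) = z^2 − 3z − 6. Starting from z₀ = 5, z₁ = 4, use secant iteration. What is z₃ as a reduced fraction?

35/8

F(5) = 4, F(4) = −2. z₂ = 4 − (−2)·(4 − 5)/((−2) − 4) = 13/3.
F(4) = −2, F(13/3) = −2/9. z₃ = (13/3) − (−2/9)·((13/3) − 4)/((−2/9) − (−2)) = 35/8.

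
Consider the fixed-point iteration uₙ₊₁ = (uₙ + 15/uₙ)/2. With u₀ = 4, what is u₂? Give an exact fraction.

1921/496

u₁ = (4 + 15/4)/2 = 31/8.
u₂ = (31/8 + 15/(31/8))/2 = 1921/496.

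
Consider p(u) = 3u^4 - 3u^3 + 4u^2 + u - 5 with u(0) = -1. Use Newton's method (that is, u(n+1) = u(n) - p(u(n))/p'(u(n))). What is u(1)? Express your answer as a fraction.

-6/7

p'(u) = 12u^3 - 9u^2 + 8u + 1.
p(-1) = 4, p'(-1) = -28, so u(1) = (-1) - 4/(-28) = -6/7.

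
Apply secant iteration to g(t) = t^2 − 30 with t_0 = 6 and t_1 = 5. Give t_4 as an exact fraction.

g(6) = 6, g(5) = −5. t_2 = 5 − (−5)·(5 − 6)/((−5) − 6) = 60/11.
g(5) = −5, g(60/11) = −30/121. t_3 = (60/11) − (−30/121)·((60/11) − 5)/((−30/121) − (−5)) = 126/23.
g(60/11) = −30/121, g(126/23) = 6/529. t_4 = (126/23) − (6/529)·((126/23) − (60/11))/((6/529) − (−30/121)) = 2525/461.

2525/461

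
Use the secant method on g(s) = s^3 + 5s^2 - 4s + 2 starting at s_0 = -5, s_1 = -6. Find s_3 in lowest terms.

-58934/10249

g(-5) = 22, g(-6) = -10. s_2 = (-6) - (-10)·((-6) - (-5))/((-10) - 22) = -91/16.
g(-6) = -10, g(-91/16) = 10285/4096. s_3 = (-91/16) - (10285/4096)·((-91/16) - (-6))/((10285/4096) - (-10)) = -58934/10249.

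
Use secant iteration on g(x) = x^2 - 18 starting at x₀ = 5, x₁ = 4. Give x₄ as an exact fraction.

g(5) = 7, g(4) = -2. x₂ = 4 - (-2)·(4 - 5)/((-2) - 7) = 38/9.
g(4) = -2, g(38/9) = -14/81. x₃ = (38/9) - (-14/81)·((38/9) - 4)/((-14/81) - (-2)) = 157/37.
g(38/9) = -14/81, g(157/37) = 7/1369. x₄ = (157/37) - (7/1369)·((157/37) - (38/9))/((7/1369) - (-14/81)) = 11960/2819.

11960/2819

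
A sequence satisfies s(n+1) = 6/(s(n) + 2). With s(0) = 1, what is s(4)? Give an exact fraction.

s(1) = 6/(1 + 2) = 2.
s(2) = 6/(2 + 2) = 3/2.
s(3) = 6/(3/2 + 2) = 12/7.
s(4) = 6/(12/7 + 2) = 21/13.

21/13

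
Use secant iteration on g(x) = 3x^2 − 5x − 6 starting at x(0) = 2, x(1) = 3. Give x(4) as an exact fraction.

3324/1343

g(2) = −4, g(3) = 6. x(2) = 3 − 6·(3 − 2)/(6 − (−4)) = 12/5.
g(3) = 6, g(12/5) = −18/25. x(3) = (12/5) − (−18/25)·((12/5) − 3)/((−18/25) − 6) = 69/28.
g(12/5) = −18/25, g(69/28) = −81/784. x(4) = (69/28) − (−81/784)·((69/28) − (12/5))/((−81/784) − (−18/25)) = 3324/1343.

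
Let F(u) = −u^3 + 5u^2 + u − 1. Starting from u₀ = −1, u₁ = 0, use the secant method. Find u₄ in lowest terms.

F(−1) = 4, F(0) = −1. u₂ = 0 − (−1)·(0 − (−1))/((−1) − 4) = −1/5.
F(0) = −1, F(−1/5) = −124/125. u₃ = (−1/5) − (−124/125)·((−1/5) − 0)/((−124/125) − (−1)) = −25.
F(−1/5) = −124/125, F(−25) = 18724. u₄ = (−25) − 18724·((−25) − (−1/5))/(18724 − (−124/125)) = −950/4719.

−950/4719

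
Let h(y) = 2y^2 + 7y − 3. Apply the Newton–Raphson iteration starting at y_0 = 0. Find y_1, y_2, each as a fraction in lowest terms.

y_1 = 3/7, y_2 = 165/427

h'(y) = 4y + 7.
h(0) = −3, h'(0) = 7, so y_1 = 0 − (−3)/7 = 3/7.
h(3/7) = 18/49, h'(3/7) = 61/7, so y_2 = (3/7) − (18/49)/(61/7) = 165/427.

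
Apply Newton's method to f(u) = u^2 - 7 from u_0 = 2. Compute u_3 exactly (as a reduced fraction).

108497/41008

f'(u) = 2u.
f(2) = -3, f'(2) = 4, so u_1 = 2 - (-3)/4 = 11/4.
f(11/4) = 9/16, f'(11/4) = 11/2, so u_2 = (11/4) - (9/16)/(11/2) = 233/88.
f(233/88) = 81/7744, f'(233/88) = 233/44, so u_3 = (233/88) - (81/7744)/(233/44) = 108497/41008.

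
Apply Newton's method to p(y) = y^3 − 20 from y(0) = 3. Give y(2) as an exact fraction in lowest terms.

301027/110889

p'(y) = 3y^2.
p(3) = 7, p'(3) = 27, so y(1) = 3 − 7/27 = 74/27.
p(74/27) = 11564/19683, p'(74/27) = 5476/243, so y(2) = (74/27) − (11564/19683)/(5476/243) = 301027/110889.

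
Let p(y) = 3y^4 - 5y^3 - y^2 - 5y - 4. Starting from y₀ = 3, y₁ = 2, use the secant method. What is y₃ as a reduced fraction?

8941/3863

p(3) = 80, p(2) = -10. y₂ = 2 - (-10)·(2 - 3)/((-10) - 80) = 19/9.
p(2) = -10, p(19/9) = -14144/2187. y₃ = (19/9) - (-14144/2187)·((19/9) - 2)/((-14144/2187) - (-10)) = 8941/3863.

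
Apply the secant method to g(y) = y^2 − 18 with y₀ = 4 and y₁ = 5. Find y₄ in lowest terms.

13411/3161

g(4) = −2, g(5) = 7. y₂ = 5 − 7·(5 − 4)/(7 − (−2)) = 38/9.
g(5) = 7, g(38/9) = −14/81. y₃ = (38/9) − (−14/81)·((38/9) − 5)/((−14/81) − 7) = 352/83.
g(38/9) = −14/81, g(352/83) = −98/6889. y₄ = (352/83) − (−98/6889)·((352/83) − (38/9))/((−98/6889) − (−14/81)) = 13411/3161.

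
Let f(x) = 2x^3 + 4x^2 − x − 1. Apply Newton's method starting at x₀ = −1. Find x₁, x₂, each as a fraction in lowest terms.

f'(x) = 6x^2 + 8x − 1.
f(−1) = 2, f'(−1) = −3, so x₁ = (−1) − 2/(−3) = −1/3.
f(−1/3) = −8/27, f'(−1/3) = −3, so x₂ = (−1/3) − (−8/27)/(−3) = −35/81.

x₁ = −1/3, x₂ = −35/81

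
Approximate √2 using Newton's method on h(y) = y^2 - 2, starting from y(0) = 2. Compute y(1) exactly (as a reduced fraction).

h'(y) = 2y.
h(2) = 2, h'(2) = 4, so y(1) = 2 - 2/4 = 3/2.

3/2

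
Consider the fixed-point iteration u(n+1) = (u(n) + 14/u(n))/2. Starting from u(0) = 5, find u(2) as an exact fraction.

u(1) = (5 + 14/5)/2 = 39/10.
u(2) = (39/10 + 14/(39/10))/2 = 2921/780.

2921/780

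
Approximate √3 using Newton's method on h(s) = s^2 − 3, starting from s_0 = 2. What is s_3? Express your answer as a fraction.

h'(s) = 2s.
h(2) = 1, h'(2) = 4, so s_1 = 2 − 1/4 = 7/4.
h(7/4) = 1/16, h'(7/4) = 7/2, so s_2 = (7/4) − (1/16)/(7/2) = 97/56.
h(97/56) = 1/3136, h'(97/56) = 97/28, so s_3 = (97/56) − (1/3136)/(97/28) = 18817/10864.

18817/10864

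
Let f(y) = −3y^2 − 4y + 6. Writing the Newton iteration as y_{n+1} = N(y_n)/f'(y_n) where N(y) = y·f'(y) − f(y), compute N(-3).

f'(y) = −6y − 4.
N(y) = y·f'(y) − f(y) = y·(−6y − 4) − (−3y^2 − 4y + 6) = −3y^2 − 6.
N(-3) = −33.

−33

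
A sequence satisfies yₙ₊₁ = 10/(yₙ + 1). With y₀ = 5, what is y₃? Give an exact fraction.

y₁ = 10/(5 + 1) = 5/3.
y₂ = 10/(5/3 + 1) = 15/4.
y₃ = 10/(15/4 + 1) = 40/19.

40/19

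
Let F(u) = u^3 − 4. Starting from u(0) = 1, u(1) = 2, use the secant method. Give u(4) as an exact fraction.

F(1) = −3, F(2) = 4. u(2) = 2 − 4·(2 − 1)/(4 − (−3)) = 10/7.
F(2) = 4, F(10/7) = −372/343. u(3) = (10/7) − (−372/343)·((10/7) − 2)/((−372/343) − 4) = 169/109.
F(10/7) = −372/343, F(169/109) = −353307/1295029. u(4) = (169/109) − (−353307/1295029)·((169/109) − (10/7))/((−353307/1295029) − (−372/343)) = 2056682/1292353.

2056682/1292353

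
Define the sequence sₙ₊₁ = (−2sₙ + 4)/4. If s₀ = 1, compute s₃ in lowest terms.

5/8

s₁ = (−2·1 + 4)/4 = 1/2.
s₂ = (−2·(1/2) + 4)/4 = 3/4.
s₃ = (−2·(3/4) + 4)/4 = 5/8.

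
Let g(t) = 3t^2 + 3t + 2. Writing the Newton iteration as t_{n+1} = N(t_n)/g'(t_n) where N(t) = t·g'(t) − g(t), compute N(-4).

g'(t) = 6t + 3.
N(t) = t·g'(t) − g(t) = t·(6t + 3) − (3t^2 + 3t + 2) = 3t^2 − 2.
N(-4) = 46.

46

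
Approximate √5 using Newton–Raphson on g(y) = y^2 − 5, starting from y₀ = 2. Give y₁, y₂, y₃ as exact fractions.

y₁ = 9/4, y₂ = 161/72, y₃ = 51841/23184

g'(y) = 2y.
g(2) = −1, g'(2) = 4, so y₁ = 2 − (−1)/4 = 9/4.
g(9/4) = 1/16, g'(9/4) = 9/2, so y₂ = (9/4) − (1/16)/(9/2) = 161/72.
g(161/72) = 1/5184, g'(161/72) = 161/36, so y₃ = (161/72) − (1/5184)/(161/36) = 51841/23184.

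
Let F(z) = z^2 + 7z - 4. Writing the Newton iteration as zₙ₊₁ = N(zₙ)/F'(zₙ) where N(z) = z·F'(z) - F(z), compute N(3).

13

F'(z) = 2z + 7.
N(z) = z·F'(z) - F(z) = z·(2z + 7) - (z^2 + 7z - 4) = z^2 + 4.
N(3) = 13.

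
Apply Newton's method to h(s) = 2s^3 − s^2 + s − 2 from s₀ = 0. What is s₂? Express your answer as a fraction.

h'(s) = 6s^2 − 2s + 1.
h(0) = −2, h'(0) = 1, so s₁ = 0 − (−2)/1 = 2.
h(2) = 12, h'(2) = 21, so s₂ = 2 − 12/21 = 10/7.

10/7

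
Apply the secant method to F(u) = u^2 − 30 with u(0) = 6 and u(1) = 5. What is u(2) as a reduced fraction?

F(6) = 6, F(5) = −5. u(2) = 5 − (−5)·(5 − 6)/((−5) − 6) = 60/11.

60/11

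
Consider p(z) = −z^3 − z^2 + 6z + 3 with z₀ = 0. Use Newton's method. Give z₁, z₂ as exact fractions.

p'(z) = −3z^2 − 2z + 6.
p(0) = 3, p'(0) = 6, so z₁ = 0 − 3/6 = −1/2.
p(−1/2) = −1/8, p'(−1/2) = 25/4, so z₂ = (−1/2) − (−1/8)/(25/4) = −12/25.

z₁ = −1/2, z₂ = −12/25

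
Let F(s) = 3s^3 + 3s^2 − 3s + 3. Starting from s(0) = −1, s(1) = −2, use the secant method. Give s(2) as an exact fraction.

−5/3

F(−1) = 6, F(−2) = −3. s(2) = (−2) − (−3)·((−2) − (−1))/((−3) − 6) = −5/3.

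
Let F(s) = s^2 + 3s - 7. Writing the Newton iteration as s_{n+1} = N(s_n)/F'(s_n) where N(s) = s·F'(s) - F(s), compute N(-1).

F'(s) = 2s + 3.
N(s) = s·F'(s) - F(s) = s·(2s + 3) - (s^2 + 3s - 7) = s^2 + 7.
N(-1) = 8.

8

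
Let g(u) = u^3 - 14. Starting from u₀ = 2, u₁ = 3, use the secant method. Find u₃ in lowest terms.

18386/7693

g(2) = -6, g(3) = 13. u₂ = 3 - 13·(3 - 2)/(13 - (-6)) = 44/19.
g(3) = 13, g(44/19) = -10842/6859. u₃ = (44/19) - (-10842/6859)·((44/19) - 3)/((-10842/6859) - 13) = 18386/7693.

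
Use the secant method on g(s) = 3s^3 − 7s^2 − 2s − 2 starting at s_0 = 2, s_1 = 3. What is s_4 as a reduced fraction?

945551/352757

g(2) = −10, g(3) = 10. s_2 = 3 − 10·(3 − 2)/(10 − (−10)) = 5/2.
g(3) = 10, g(5/2) = −31/8. s_3 = (5/2) − (−31/8)·((5/2) − 3)/((−31/8) − 10) = 293/111.
g(5/2) = −31/8, g(293/111) = −399590/455877. s_4 = (293/111) − (−399590/455877)·((293/111) − (5/2))/((−399590/455877) − (−31/8)) = 945551/352757.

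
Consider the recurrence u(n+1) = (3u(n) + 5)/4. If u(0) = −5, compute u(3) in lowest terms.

25/32

u(1) = (3·(−5) + 5)/4 = −5/2.
u(2) = (3·(−5/2) + 5)/4 = −5/8.
u(3) = (3·(−5/8) + 5)/4 = 25/32.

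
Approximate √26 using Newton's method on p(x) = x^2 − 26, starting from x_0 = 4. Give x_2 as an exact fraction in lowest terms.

857/168

p'(x) = 2x.
p(4) = −10, p'(4) = 8, so x_1 = 4 − (−10)/8 = 21/4.
p(21/4) = 25/16, p'(21/4) = 21/2, so x_2 = (21/4) − (25/16)/(21/2) = 857/168.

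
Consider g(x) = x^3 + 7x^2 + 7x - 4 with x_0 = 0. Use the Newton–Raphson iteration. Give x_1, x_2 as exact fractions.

g'(x) = 3x^2 + 14x + 7.
g(0) = -4, g'(0) = 7, so x_1 = 0 - (-4)/7 = 4/7.
g(4/7) = 848/343, g'(4/7) = 783/49, so x_2 = (4/7) - (848/343)/(783/49) = 2284/5481.

x_1 = 4/7, x_2 = 2284/5481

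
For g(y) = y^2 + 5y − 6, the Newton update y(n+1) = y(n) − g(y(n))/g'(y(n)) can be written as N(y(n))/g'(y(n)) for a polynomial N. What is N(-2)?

10

g'(y) = 2y + 5.
N(y) = y·g'(y) − g(y) = y·(2y + 5) − (y^2 + 5y − 6) = y^2 + 6.
N(-2) = 10.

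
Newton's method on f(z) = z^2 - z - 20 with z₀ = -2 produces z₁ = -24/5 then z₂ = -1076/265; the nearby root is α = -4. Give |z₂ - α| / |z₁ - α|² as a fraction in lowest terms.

5/53

z₁ - α = -24/5 - (-4) = -24/5 + 4 = -4/5, so |z₁ - α| = 4/5.
z₂ - α = -1076/265 - (-4) = -1076/265 + 4 = -16/265, so |z₂ - α| = 16/265.
|z₁ - α|² = 16/25.
Ratio = (16/265) / (16/25) = 5/53.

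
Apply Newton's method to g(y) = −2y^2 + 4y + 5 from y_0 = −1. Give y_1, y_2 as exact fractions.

y_1 = −7/8, y_2 = −209/240

g'(y) = −4y + 4.
g(−1) = −1, g'(−1) = 8, so y_1 = (−1) − (−1)/8 = −7/8.
g(−7/8) = −1/32, g'(−7/8) = 15/2, so y_2 = (−7/8) − (−1/32)/(15/2) = −209/240.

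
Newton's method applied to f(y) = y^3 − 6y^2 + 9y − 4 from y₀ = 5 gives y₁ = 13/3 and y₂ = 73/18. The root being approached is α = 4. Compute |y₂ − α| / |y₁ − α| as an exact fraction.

1/6

y₁ − α = 13/3 − 4 = 1/3, so |y₁ − α| = 1/3.
y₂ − α = 73/18 − 4 = 1/18, so |y₂ − α| = 1/18.
Ratio = (1/18) / (1/3) = 1/6.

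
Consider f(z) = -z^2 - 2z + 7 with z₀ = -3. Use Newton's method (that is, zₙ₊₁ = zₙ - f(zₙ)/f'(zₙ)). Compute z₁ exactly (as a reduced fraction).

-4

f'(z) = -2z - 2.
f(-3) = 4, f'(-3) = 4, so z₁ = (-3) - 4/4 = -4.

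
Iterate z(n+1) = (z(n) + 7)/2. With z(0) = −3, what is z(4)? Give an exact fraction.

51/8

z(1) = ((−3) + 7)/2 = 2.
z(2) = (2 + 7)/2 = 9/2.
z(3) = ((9/2) + 7)/2 = 23/4.
z(4) = ((23/4) + 7)/2 = 51/8.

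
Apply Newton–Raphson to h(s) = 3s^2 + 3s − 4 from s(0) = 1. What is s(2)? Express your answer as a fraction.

h'(s) = 6s + 3.
h(1) = 2, h'(1) = 9, so s(1) = 1 − 2/9 = 7/9.
h(7/9) = 4/27, h'(7/9) = 23/3, so s(2) = (7/9) − (4/27)/(23/3) = 157/207.

157/207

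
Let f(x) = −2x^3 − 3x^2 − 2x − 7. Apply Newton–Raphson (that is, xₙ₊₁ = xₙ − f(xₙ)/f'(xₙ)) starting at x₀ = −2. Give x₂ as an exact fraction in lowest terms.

−33661/17486

f'(x) = −6x^2 − 6x − 2.
f(−2) = 1, f'(−2) = −14, so x₁ = (−2) − 1/(−14) = −27/14.
f(−27/14) = 31/686, f'(−27/14) = −1249/98, so x₂ = (−27/14) − (31/686)/(−1249/98) = −33661/17486.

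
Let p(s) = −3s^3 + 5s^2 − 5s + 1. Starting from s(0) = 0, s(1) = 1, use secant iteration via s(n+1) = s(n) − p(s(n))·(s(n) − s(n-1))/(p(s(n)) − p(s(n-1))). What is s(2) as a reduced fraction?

p(0) = 1, p(1) = −2. s(2) = 1 − (−2)·(1 − 0)/((−2) − 1) = 1/3.

1/3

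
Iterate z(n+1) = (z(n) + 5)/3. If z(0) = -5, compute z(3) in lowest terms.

20/9

z(1) = ((-5) + 5)/3 = 0.
z(2) = (0 + 5)/3 = 5/3.
z(3) = ((5/3) + 5)/3 = 20/9.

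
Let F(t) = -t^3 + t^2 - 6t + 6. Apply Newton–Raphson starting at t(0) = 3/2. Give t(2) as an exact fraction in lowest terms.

8061/8047

F'(t) = -3t^2 + 2t - 6.
F(3/2) = -33/8, F'(3/2) = -39/4, so t(1) = (3/2) - (-33/8)/(-39/4) = 14/13.
F(14/13) = -1210/2197, F'(14/13) = -1238/169, so t(2) = (14/13) - (-1210/2197)/(-1238/169) = 8061/8047.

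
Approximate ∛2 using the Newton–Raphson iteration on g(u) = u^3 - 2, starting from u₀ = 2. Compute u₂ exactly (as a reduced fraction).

35/27

g'(u) = 3u^2.
g(2) = 6, g'(2) = 12, so u₁ = 2 - 6/12 = 3/2.
g(3/2) = 11/8, g'(3/2) = 27/4, so u₂ = (3/2) - (11/8)/(27/4) = 35/27.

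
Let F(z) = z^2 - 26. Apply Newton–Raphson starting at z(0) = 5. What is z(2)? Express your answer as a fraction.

F'(z) = 2z.
F(5) = -1, F'(5) = 10, so z(1) = 5 - (-1)/10 = 51/10.
F(51/10) = 1/100, F'(51/10) = 51/5, so z(2) = (51/10) - (1/100)/(51/5) = 5201/1020.

5201/1020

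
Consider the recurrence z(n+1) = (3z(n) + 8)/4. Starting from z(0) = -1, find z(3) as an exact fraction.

z(1) = (3·(-1) + 8)/4 = 5/4.
z(2) = (3·(5/4) + 8)/4 = 47/16.
z(3) = (3·(47/16) + 8)/4 = 269/64.

269/64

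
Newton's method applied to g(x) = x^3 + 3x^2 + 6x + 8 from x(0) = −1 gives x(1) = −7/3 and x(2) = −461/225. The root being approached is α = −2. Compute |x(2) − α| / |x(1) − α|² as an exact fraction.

x(1) − α = −7/3 − (−2) = −7/3 + 2 = −1/3, so |x(1) − α| = 1/3.
x(2) − α = −461/225 − (−2) = −461/225 + 2 = −11/225, so |x(2) − α| = 11/225.
|x(1) − α|² = 1/9.
Ratio = (11/225) / (1/9) = 11/25.

11/25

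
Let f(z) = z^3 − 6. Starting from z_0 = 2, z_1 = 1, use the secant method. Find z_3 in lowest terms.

522/277

f(2) = 2, f(1) = −5. z_2 = 1 − (−5)·(1 − 2)/((−5) − 2) = 12/7.
f(1) = −5, f(12/7) = −330/343. z_3 = (12/7) − (−330/343)·((12/7) − 1)/((−330/343) − (−5)) = 522/277.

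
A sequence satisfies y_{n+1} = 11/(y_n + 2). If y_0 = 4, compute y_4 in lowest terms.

y_1 = 11/(4 + 2) = 11/6.
y_2 = 11/(11/6 + 2) = 66/23.
y_3 = 11/(66/23 + 2) = 253/112.
y_4 = 11/(253/112 + 2) = 1232/477.

1232/477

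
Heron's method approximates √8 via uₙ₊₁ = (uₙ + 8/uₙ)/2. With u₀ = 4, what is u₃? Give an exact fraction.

577/204

u₁ = (4 + 8/4)/2 = 3.
u₂ = (3 + 8/3)/2 = 17/6.
u₃ = (17/6 + 8/(17/6))/2 = 577/204.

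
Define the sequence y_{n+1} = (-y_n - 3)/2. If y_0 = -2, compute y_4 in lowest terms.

-17/16

y_1 = (-(-2) - 3)/2 = -1/2.
y_2 = (-(-1/2) - 3)/2 = -5/4.
y_3 = (-(-5/4) - 3)/2 = -7/8.
y_4 = (-(-7/8) - 3)/2 = -17/16.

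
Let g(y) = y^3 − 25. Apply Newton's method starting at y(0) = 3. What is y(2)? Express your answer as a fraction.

1478153/505521

g'(y) = 3y^2.
g(3) = 2, g'(3) = 27, so y(1) = 3 − 2/27 = 79/27.
g(79/27) = 964/19683, g'(79/27) = 6241/243, so y(2) = (79/27) − (964/19683)/(6241/243) = 1478153/505521.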